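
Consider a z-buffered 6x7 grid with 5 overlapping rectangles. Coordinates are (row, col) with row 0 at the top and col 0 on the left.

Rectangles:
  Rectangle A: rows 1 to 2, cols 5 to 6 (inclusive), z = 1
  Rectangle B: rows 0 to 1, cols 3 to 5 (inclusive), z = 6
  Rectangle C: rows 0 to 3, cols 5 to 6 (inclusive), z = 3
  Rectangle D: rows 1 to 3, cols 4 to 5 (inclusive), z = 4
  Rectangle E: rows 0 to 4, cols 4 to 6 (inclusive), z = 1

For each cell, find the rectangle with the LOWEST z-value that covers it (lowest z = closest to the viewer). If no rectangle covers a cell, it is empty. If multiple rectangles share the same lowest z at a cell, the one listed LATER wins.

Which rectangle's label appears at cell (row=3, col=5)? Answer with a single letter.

Answer: E

Derivation:
Check cell (3,5):
  A: rows 1-2 cols 5-6 -> outside (row miss)
  B: rows 0-1 cols 3-5 -> outside (row miss)
  C: rows 0-3 cols 5-6 z=3 -> covers; best now C (z=3)
  D: rows 1-3 cols 4-5 z=4 -> covers; best now C (z=3)
  E: rows 0-4 cols 4-6 z=1 -> covers; best now E (z=1)
Winner: E at z=1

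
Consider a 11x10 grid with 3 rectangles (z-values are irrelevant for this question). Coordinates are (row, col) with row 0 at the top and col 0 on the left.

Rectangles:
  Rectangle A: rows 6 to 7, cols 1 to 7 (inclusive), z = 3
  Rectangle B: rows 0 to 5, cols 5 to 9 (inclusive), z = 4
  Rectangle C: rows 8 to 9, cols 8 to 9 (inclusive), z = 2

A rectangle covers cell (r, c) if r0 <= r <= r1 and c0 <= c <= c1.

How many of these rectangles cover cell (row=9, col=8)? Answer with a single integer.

Answer: 1

Derivation:
Check cell (9,8):
  A: rows 6-7 cols 1-7 -> outside (row miss)
  B: rows 0-5 cols 5-9 -> outside (row miss)
  C: rows 8-9 cols 8-9 -> covers
Count covering = 1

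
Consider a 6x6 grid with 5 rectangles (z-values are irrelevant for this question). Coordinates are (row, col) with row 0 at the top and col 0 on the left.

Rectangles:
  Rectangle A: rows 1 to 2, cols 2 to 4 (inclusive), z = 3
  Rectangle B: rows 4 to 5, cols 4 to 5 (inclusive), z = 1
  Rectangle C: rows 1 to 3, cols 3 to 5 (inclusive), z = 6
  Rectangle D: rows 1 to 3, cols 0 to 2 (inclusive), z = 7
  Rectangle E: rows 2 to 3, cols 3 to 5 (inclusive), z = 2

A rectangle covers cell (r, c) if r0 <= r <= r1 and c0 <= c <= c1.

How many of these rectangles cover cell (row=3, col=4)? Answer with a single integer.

Check cell (3,4):
  A: rows 1-2 cols 2-4 -> outside (row miss)
  B: rows 4-5 cols 4-5 -> outside (row miss)
  C: rows 1-3 cols 3-5 -> covers
  D: rows 1-3 cols 0-2 -> outside (col miss)
  E: rows 2-3 cols 3-5 -> covers
Count covering = 2

Answer: 2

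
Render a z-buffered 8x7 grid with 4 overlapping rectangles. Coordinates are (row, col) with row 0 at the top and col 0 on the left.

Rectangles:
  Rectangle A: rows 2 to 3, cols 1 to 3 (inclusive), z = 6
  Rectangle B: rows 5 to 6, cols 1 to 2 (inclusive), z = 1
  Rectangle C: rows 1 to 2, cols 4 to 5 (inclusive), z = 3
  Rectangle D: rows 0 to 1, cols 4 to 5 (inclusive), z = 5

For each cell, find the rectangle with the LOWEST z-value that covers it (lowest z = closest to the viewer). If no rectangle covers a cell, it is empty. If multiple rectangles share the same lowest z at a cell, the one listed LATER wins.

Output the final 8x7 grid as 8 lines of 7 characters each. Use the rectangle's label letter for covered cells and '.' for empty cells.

....DD.
....CC.
.AAACC.
.AAA...
.......
.BB....
.BB....
.......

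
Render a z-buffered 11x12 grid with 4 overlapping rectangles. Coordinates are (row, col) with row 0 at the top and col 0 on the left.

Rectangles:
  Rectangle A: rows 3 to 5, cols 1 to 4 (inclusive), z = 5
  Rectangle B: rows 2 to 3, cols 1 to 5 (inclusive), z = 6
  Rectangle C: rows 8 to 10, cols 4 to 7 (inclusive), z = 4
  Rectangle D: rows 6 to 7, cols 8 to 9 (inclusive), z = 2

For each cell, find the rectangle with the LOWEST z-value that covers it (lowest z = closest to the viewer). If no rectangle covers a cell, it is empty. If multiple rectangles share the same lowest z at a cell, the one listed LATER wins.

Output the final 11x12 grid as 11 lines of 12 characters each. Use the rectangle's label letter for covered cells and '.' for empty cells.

............
............
.BBBBB......
.AAAAB......
.AAAA.......
.AAAA.......
........DD..
........DD..
....CCCC....
....CCCC....
....CCCC....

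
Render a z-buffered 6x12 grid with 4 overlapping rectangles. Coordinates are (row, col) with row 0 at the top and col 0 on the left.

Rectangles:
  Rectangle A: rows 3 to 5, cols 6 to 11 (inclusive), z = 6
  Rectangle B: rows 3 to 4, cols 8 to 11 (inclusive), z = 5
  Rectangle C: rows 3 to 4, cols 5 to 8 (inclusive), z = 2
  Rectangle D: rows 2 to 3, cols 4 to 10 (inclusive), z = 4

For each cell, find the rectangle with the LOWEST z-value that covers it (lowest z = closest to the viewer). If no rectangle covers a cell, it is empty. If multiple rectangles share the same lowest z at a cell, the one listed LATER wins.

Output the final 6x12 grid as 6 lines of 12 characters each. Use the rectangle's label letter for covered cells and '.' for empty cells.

............
............
....DDDDDDD.
....DCCCCDDB
.....CCCCBBB
......AAAAAA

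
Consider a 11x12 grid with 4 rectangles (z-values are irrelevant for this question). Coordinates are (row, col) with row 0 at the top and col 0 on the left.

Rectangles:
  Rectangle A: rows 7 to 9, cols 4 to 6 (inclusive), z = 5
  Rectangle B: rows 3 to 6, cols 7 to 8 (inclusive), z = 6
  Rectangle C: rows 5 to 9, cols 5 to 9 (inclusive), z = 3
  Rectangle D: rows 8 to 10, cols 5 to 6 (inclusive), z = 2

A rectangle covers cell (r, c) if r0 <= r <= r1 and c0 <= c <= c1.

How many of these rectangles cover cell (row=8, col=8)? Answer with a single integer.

Answer: 1

Derivation:
Check cell (8,8):
  A: rows 7-9 cols 4-6 -> outside (col miss)
  B: rows 3-6 cols 7-8 -> outside (row miss)
  C: rows 5-9 cols 5-9 -> covers
  D: rows 8-10 cols 5-6 -> outside (col miss)
Count covering = 1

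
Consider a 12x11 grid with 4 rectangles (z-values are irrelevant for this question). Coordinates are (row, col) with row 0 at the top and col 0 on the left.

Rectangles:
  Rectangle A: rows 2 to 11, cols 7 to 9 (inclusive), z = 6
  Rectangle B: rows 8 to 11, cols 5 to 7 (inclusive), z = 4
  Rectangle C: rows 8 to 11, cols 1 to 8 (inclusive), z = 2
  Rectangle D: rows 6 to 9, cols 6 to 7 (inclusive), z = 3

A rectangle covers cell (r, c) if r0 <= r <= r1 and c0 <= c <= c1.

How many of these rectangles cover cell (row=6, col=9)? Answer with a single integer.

Answer: 1

Derivation:
Check cell (6,9):
  A: rows 2-11 cols 7-9 -> covers
  B: rows 8-11 cols 5-7 -> outside (row miss)
  C: rows 8-11 cols 1-8 -> outside (row miss)
  D: rows 6-9 cols 6-7 -> outside (col miss)
Count covering = 1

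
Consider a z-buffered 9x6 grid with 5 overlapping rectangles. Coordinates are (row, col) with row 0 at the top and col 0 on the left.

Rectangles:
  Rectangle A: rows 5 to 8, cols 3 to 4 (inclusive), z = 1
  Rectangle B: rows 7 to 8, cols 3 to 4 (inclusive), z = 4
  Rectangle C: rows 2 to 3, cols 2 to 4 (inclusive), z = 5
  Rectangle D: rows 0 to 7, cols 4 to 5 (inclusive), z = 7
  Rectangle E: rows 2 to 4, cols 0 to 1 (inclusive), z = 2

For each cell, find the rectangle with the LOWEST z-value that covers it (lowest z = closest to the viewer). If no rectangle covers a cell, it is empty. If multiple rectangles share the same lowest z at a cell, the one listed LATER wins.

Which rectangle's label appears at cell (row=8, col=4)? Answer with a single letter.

Check cell (8,4):
  A: rows 5-8 cols 3-4 z=1 -> covers; best now A (z=1)
  B: rows 7-8 cols 3-4 z=4 -> covers; best now A (z=1)
  C: rows 2-3 cols 2-4 -> outside (row miss)
  D: rows 0-7 cols 4-5 -> outside (row miss)
  E: rows 2-4 cols 0-1 -> outside (row miss)
Winner: A at z=1

Answer: A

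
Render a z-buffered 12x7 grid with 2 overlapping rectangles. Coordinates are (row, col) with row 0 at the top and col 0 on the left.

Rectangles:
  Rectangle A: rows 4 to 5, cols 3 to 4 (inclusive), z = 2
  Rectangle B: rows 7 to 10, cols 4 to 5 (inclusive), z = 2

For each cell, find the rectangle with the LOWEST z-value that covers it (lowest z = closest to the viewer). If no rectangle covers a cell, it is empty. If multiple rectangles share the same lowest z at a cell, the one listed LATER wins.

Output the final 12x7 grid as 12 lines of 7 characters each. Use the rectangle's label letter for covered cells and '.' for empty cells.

.......
.......
.......
.......
...AA..
...AA..
.......
....BB.
....BB.
....BB.
....BB.
.......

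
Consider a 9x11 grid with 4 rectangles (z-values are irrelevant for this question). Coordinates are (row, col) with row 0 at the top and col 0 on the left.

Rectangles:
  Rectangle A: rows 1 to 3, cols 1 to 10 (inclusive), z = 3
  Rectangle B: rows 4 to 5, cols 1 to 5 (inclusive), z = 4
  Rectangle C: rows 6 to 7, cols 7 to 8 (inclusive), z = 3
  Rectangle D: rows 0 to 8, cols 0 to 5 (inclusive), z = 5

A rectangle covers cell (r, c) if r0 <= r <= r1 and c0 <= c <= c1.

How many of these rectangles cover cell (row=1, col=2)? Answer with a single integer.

Check cell (1,2):
  A: rows 1-3 cols 1-10 -> covers
  B: rows 4-5 cols 1-5 -> outside (row miss)
  C: rows 6-7 cols 7-8 -> outside (row miss)
  D: rows 0-8 cols 0-5 -> covers
Count covering = 2

Answer: 2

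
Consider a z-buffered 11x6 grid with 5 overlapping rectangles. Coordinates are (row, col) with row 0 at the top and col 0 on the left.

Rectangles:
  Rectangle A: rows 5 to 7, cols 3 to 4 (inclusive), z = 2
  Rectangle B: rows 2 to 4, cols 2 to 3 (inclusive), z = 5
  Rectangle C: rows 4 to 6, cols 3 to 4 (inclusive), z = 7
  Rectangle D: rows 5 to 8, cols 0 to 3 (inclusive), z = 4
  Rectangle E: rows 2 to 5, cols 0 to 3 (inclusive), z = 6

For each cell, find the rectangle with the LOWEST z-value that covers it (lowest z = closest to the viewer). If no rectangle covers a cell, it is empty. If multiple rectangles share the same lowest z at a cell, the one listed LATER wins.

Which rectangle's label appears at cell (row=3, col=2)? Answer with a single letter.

Check cell (3,2):
  A: rows 5-7 cols 3-4 -> outside (row miss)
  B: rows 2-4 cols 2-3 z=5 -> covers; best now B (z=5)
  C: rows 4-6 cols 3-4 -> outside (row miss)
  D: rows 5-8 cols 0-3 -> outside (row miss)
  E: rows 2-5 cols 0-3 z=6 -> covers; best now B (z=5)
Winner: B at z=5

Answer: B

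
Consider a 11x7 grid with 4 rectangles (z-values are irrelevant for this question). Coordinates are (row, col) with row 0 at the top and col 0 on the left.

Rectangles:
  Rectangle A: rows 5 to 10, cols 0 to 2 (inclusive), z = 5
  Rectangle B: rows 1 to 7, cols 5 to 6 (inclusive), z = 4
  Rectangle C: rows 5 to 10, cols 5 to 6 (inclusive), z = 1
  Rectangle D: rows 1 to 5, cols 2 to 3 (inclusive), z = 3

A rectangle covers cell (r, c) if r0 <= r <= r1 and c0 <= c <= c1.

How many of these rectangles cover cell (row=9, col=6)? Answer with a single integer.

Check cell (9,6):
  A: rows 5-10 cols 0-2 -> outside (col miss)
  B: rows 1-7 cols 5-6 -> outside (row miss)
  C: rows 5-10 cols 5-6 -> covers
  D: rows 1-5 cols 2-3 -> outside (row miss)
Count covering = 1

Answer: 1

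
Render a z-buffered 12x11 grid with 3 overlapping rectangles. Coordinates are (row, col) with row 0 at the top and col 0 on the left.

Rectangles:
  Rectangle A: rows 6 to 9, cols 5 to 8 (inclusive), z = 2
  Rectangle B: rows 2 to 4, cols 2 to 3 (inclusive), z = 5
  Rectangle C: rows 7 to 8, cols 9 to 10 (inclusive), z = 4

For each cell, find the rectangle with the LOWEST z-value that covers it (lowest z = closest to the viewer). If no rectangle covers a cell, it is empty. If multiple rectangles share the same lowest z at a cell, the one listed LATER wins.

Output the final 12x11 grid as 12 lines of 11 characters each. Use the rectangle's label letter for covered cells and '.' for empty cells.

...........
...........
..BB.......
..BB.......
..BB.......
...........
.....AAAA..
.....AAAACC
.....AAAACC
.....AAAA..
...........
...........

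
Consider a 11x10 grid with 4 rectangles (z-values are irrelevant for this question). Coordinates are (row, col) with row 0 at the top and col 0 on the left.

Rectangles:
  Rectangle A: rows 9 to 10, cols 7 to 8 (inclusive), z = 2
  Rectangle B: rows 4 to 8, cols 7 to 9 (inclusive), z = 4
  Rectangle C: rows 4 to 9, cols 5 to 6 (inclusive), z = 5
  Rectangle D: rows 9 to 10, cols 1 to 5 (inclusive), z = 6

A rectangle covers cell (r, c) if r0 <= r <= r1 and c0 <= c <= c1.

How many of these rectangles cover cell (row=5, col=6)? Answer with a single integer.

Answer: 1

Derivation:
Check cell (5,6):
  A: rows 9-10 cols 7-8 -> outside (row miss)
  B: rows 4-8 cols 7-9 -> outside (col miss)
  C: rows 4-9 cols 5-6 -> covers
  D: rows 9-10 cols 1-5 -> outside (row miss)
Count covering = 1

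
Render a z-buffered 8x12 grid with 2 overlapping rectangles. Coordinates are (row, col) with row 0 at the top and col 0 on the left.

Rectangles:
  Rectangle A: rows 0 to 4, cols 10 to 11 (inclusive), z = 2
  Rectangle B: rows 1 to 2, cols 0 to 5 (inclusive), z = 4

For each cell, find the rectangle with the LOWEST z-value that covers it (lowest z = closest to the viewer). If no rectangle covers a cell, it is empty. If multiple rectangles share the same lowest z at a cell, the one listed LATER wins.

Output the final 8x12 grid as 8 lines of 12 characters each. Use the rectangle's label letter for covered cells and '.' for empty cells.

..........AA
BBBBBB....AA
BBBBBB....AA
..........AA
..........AA
............
............
............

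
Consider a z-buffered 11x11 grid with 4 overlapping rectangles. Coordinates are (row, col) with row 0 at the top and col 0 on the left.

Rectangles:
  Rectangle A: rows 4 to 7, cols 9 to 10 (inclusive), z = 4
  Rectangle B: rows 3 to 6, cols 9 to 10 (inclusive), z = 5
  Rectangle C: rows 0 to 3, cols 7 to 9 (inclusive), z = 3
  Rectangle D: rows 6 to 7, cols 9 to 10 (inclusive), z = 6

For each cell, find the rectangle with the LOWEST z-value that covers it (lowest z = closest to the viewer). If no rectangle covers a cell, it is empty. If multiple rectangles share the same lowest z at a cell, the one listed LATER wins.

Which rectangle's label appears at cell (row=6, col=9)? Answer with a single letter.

Check cell (6,9):
  A: rows 4-7 cols 9-10 z=4 -> covers; best now A (z=4)
  B: rows 3-6 cols 9-10 z=5 -> covers; best now A (z=4)
  C: rows 0-3 cols 7-9 -> outside (row miss)
  D: rows 6-7 cols 9-10 z=6 -> covers; best now A (z=4)
Winner: A at z=4

Answer: A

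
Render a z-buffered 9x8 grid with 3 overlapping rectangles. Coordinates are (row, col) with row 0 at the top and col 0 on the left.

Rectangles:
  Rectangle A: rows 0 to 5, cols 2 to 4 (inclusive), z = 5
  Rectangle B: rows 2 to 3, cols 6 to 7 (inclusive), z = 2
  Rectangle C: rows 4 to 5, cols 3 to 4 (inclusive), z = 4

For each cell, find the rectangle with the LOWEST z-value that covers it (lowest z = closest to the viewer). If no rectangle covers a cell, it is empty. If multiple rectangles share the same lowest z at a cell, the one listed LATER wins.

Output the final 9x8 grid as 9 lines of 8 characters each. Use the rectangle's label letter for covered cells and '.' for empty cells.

..AAA...
..AAA...
..AAA.BB
..AAA.BB
..ACC...
..ACC...
........
........
........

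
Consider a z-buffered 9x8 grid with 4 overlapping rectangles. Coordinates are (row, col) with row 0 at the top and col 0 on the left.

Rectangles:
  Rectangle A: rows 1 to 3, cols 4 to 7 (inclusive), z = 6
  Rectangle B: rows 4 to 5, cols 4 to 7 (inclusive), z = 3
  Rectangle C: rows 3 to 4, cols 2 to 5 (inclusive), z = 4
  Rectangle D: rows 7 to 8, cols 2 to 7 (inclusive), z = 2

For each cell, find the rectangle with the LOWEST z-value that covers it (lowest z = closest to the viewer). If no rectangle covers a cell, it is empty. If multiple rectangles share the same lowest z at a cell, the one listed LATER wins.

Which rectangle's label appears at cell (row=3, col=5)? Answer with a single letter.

Answer: C

Derivation:
Check cell (3,5):
  A: rows 1-3 cols 4-7 z=6 -> covers; best now A (z=6)
  B: rows 4-5 cols 4-7 -> outside (row miss)
  C: rows 3-4 cols 2-5 z=4 -> covers; best now C (z=4)
  D: rows 7-8 cols 2-7 -> outside (row miss)
Winner: C at z=4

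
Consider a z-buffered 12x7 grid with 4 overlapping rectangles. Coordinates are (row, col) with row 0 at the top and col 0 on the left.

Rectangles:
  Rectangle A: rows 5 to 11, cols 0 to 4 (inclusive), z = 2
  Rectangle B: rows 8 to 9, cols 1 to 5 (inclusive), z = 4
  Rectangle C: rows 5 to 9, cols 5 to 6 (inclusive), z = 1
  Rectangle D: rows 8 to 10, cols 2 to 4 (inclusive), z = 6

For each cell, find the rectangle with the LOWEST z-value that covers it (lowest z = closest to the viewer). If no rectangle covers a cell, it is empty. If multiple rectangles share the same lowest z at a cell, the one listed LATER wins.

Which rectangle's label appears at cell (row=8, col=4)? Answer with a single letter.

Check cell (8,4):
  A: rows 5-11 cols 0-4 z=2 -> covers; best now A (z=2)
  B: rows 8-9 cols 1-5 z=4 -> covers; best now A (z=2)
  C: rows 5-9 cols 5-6 -> outside (col miss)
  D: rows 8-10 cols 2-4 z=6 -> covers; best now A (z=2)
Winner: A at z=2

Answer: A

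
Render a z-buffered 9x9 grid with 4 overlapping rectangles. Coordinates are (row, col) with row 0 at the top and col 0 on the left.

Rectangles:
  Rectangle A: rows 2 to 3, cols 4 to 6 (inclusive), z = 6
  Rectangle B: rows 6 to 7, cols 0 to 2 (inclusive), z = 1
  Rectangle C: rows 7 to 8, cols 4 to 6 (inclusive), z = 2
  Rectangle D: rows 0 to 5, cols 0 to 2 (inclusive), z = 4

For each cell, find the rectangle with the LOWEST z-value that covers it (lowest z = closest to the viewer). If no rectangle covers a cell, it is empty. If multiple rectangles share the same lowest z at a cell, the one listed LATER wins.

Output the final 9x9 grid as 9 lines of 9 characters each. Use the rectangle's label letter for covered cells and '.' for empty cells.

DDD......
DDD......
DDD.AAA..
DDD.AAA..
DDD......
DDD......
BBB......
BBB.CCC..
....CCC..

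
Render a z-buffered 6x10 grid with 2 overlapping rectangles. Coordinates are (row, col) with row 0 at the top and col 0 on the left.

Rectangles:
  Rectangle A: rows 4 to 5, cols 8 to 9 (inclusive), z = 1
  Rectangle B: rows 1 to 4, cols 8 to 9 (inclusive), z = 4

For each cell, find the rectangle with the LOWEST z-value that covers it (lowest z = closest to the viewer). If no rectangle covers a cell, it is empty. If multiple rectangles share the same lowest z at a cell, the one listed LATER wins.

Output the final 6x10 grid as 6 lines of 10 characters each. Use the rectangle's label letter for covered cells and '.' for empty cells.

..........
........BB
........BB
........BB
........AA
........AA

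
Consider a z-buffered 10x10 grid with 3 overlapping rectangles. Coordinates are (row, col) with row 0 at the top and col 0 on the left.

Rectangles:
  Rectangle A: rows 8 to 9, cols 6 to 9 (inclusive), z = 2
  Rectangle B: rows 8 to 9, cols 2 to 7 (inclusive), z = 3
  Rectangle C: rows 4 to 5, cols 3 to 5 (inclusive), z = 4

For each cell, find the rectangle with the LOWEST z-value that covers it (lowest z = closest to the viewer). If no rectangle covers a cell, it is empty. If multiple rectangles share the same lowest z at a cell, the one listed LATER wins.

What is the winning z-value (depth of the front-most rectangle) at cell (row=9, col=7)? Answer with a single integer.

Answer: 2

Derivation:
Check cell (9,7):
  A: rows 8-9 cols 6-9 z=2 -> covers; best now A (z=2)
  B: rows 8-9 cols 2-7 z=3 -> covers; best now A (z=2)
  C: rows 4-5 cols 3-5 -> outside (row miss)
Winner: A at z=2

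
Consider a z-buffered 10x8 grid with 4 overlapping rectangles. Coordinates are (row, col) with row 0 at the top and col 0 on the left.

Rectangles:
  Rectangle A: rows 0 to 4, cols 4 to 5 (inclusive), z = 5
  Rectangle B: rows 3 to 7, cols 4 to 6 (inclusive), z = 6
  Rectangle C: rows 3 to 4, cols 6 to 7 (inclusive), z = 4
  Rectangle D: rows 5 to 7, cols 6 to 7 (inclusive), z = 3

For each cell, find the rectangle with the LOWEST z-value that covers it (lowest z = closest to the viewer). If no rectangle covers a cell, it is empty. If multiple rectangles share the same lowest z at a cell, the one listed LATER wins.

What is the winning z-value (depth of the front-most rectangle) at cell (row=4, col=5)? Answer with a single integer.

Check cell (4,5):
  A: rows 0-4 cols 4-5 z=5 -> covers; best now A (z=5)
  B: rows 3-7 cols 4-6 z=6 -> covers; best now A (z=5)
  C: rows 3-4 cols 6-7 -> outside (col miss)
  D: rows 5-7 cols 6-7 -> outside (row miss)
Winner: A at z=5

Answer: 5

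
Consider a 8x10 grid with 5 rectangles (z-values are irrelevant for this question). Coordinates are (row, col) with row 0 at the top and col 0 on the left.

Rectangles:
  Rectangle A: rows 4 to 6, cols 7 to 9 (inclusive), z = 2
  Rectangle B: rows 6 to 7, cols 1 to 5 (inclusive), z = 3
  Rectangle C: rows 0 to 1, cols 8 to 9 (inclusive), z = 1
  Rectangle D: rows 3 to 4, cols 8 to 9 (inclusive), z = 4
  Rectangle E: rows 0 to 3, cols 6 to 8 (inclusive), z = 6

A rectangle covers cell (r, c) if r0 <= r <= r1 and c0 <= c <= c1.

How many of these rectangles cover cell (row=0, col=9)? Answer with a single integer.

Answer: 1

Derivation:
Check cell (0,9):
  A: rows 4-6 cols 7-9 -> outside (row miss)
  B: rows 6-7 cols 1-5 -> outside (row miss)
  C: rows 0-1 cols 8-9 -> covers
  D: rows 3-4 cols 8-9 -> outside (row miss)
  E: rows 0-3 cols 6-8 -> outside (col miss)
Count covering = 1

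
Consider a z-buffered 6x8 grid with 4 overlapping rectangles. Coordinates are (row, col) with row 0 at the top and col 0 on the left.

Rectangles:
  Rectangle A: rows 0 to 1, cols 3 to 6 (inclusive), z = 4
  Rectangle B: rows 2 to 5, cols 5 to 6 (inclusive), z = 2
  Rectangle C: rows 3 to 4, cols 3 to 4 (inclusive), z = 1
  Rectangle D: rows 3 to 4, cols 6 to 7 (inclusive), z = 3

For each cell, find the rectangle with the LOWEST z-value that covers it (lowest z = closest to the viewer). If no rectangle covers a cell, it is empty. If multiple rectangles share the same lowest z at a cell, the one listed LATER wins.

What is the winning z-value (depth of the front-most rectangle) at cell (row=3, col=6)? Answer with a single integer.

Check cell (3,6):
  A: rows 0-1 cols 3-6 -> outside (row miss)
  B: rows 2-5 cols 5-6 z=2 -> covers; best now B (z=2)
  C: rows 3-4 cols 3-4 -> outside (col miss)
  D: rows 3-4 cols 6-7 z=3 -> covers; best now B (z=2)
Winner: B at z=2

Answer: 2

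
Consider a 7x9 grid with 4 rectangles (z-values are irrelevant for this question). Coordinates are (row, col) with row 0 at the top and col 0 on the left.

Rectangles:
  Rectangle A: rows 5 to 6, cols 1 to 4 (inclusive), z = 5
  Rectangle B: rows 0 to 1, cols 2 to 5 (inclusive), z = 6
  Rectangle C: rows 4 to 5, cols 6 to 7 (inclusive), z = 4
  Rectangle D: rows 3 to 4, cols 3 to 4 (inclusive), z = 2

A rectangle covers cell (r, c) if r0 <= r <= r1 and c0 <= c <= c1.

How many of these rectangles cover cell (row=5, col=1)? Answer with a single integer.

Answer: 1

Derivation:
Check cell (5,1):
  A: rows 5-6 cols 1-4 -> covers
  B: rows 0-1 cols 2-5 -> outside (row miss)
  C: rows 4-5 cols 6-7 -> outside (col miss)
  D: rows 3-4 cols 3-4 -> outside (row miss)
Count covering = 1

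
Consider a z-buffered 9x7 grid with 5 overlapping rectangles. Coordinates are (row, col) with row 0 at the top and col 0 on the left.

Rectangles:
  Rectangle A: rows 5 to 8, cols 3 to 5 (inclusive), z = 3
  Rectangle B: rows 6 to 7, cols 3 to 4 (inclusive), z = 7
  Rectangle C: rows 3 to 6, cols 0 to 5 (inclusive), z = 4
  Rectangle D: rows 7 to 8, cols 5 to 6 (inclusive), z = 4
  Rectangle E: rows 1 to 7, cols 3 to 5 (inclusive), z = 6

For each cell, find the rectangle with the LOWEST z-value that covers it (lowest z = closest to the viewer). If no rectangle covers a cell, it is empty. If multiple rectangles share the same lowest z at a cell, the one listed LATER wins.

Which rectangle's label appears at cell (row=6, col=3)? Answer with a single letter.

Answer: A

Derivation:
Check cell (6,3):
  A: rows 5-8 cols 3-5 z=3 -> covers; best now A (z=3)
  B: rows 6-7 cols 3-4 z=7 -> covers; best now A (z=3)
  C: rows 3-6 cols 0-5 z=4 -> covers; best now A (z=3)
  D: rows 7-8 cols 5-6 -> outside (row miss)
  E: rows 1-7 cols 3-5 z=6 -> covers; best now A (z=3)
Winner: A at z=3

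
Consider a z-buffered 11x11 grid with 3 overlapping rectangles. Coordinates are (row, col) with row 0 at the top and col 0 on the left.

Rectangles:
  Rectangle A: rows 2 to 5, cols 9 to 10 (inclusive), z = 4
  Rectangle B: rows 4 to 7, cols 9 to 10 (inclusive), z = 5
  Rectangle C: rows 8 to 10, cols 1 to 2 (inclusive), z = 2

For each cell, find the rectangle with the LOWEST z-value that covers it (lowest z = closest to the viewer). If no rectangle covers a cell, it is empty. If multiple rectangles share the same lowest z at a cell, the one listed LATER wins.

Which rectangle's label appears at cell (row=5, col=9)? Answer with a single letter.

Answer: A

Derivation:
Check cell (5,9):
  A: rows 2-5 cols 9-10 z=4 -> covers; best now A (z=4)
  B: rows 4-7 cols 9-10 z=5 -> covers; best now A (z=4)
  C: rows 8-10 cols 1-2 -> outside (row miss)
Winner: A at z=4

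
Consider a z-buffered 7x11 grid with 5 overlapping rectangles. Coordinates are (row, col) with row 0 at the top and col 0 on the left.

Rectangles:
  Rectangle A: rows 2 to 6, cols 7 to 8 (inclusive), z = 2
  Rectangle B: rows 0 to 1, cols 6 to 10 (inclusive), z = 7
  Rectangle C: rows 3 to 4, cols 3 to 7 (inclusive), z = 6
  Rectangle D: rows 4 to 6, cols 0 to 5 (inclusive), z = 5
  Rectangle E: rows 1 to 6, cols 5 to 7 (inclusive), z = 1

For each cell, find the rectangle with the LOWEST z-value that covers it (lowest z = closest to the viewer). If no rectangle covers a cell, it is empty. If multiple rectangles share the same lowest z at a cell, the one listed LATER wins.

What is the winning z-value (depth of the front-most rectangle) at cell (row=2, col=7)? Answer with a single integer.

Answer: 1

Derivation:
Check cell (2,7):
  A: rows 2-6 cols 7-8 z=2 -> covers; best now A (z=2)
  B: rows 0-1 cols 6-10 -> outside (row miss)
  C: rows 3-4 cols 3-7 -> outside (row miss)
  D: rows 4-6 cols 0-5 -> outside (row miss)
  E: rows 1-6 cols 5-7 z=1 -> covers; best now E (z=1)
Winner: E at z=1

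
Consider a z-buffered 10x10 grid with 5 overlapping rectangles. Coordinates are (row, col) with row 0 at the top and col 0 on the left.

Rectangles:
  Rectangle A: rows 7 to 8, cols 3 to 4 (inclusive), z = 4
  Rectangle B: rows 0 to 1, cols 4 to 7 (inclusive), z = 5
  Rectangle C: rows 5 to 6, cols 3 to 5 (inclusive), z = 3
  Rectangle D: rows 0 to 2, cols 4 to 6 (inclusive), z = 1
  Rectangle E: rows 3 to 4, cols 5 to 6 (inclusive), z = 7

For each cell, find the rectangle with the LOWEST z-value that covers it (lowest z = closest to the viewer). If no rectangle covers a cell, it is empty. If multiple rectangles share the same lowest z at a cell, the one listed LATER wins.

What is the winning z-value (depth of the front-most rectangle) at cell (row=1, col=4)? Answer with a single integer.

Check cell (1,4):
  A: rows 7-8 cols 3-4 -> outside (row miss)
  B: rows 0-1 cols 4-7 z=5 -> covers; best now B (z=5)
  C: rows 5-6 cols 3-5 -> outside (row miss)
  D: rows 0-2 cols 4-6 z=1 -> covers; best now D (z=1)
  E: rows 3-4 cols 5-6 -> outside (row miss)
Winner: D at z=1

Answer: 1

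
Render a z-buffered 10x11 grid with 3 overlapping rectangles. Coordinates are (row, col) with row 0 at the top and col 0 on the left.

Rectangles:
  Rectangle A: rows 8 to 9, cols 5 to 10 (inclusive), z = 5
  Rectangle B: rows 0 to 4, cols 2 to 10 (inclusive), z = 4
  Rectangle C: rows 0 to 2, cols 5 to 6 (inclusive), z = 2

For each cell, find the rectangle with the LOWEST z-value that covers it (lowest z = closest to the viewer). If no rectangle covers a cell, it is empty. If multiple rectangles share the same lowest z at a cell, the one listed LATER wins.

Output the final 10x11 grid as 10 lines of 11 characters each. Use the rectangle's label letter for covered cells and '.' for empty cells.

..BBBCCBBBB
..BBBCCBBBB
..BBBCCBBBB
..BBBBBBBBB
..BBBBBBBBB
...........
...........
...........
.....AAAAAA
.....AAAAAA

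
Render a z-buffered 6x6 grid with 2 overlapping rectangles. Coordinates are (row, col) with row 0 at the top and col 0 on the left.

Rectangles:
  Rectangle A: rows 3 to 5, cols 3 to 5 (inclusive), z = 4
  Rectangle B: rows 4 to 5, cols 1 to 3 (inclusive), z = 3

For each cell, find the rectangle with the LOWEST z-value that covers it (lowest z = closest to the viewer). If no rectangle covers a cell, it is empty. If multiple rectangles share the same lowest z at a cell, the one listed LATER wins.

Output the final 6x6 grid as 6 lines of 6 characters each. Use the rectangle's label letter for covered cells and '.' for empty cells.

......
......
......
...AAA
.BBBAA
.BBBAA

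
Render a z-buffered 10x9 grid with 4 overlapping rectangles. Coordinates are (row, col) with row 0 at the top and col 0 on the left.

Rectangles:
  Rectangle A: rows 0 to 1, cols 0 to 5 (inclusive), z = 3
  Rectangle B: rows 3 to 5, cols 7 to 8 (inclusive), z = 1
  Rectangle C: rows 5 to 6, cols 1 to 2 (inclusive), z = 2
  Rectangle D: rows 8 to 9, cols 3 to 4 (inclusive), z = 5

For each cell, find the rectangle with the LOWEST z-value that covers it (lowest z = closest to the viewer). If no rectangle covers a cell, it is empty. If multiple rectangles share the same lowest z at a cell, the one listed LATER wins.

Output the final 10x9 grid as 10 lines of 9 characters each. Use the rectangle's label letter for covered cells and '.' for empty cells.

AAAAAA...
AAAAAA...
.........
.......BB
.......BB
.CC....BB
.CC......
.........
...DD....
...DD....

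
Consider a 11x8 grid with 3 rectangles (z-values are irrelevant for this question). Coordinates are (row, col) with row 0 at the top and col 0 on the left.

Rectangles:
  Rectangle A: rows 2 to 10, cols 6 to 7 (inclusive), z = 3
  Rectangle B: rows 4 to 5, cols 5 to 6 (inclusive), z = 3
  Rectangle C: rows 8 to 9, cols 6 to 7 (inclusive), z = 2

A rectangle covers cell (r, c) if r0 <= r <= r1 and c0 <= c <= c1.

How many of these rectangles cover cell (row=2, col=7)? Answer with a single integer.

Answer: 1

Derivation:
Check cell (2,7):
  A: rows 2-10 cols 6-7 -> covers
  B: rows 4-5 cols 5-6 -> outside (row miss)
  C: rows 8-9 cols 6-7 -> outside (row miss)
Count covering = 1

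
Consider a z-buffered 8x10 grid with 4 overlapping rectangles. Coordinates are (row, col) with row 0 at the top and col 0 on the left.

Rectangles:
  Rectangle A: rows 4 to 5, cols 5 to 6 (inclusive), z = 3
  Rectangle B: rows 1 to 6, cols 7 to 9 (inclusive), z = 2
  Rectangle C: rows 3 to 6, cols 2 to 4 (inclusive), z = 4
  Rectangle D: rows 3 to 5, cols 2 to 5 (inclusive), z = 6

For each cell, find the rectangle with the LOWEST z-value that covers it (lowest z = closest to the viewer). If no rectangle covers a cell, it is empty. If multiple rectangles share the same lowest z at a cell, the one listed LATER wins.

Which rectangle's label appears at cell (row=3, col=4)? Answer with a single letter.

Answer: C

Derivation:
Check cell (3,4):
  A: rows 4-5 cols 5-6 -> outside (row miss)
  B: rows 1-6 cols 7-9 -> outside (col miss)
  C: rows 3-6 cols 2-4 z=4 -> covers; best now C (z=4)
  D: rows 3-5 cols 2-5 z=6 -> covers; best now C (z=4)
Winner: C at z=4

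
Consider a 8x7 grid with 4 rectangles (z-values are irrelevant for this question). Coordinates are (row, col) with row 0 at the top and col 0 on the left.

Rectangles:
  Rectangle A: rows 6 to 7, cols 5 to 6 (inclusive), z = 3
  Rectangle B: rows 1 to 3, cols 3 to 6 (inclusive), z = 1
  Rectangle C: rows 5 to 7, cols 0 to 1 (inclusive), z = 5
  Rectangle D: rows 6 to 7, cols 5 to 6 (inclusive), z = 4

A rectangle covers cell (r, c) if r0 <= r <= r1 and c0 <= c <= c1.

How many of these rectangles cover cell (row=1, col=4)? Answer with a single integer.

Answer: 1

Derivation:
Check cell (1,4):
  A: rows 6-7 cols 5-6 -> outside (row miss)
  B: rows 1-3 cols 3-6 -> covers
  C: rows 5-7 cols 0-1 -> outside (row miss)
  D: rows 6-7 cols 5-6 -> outside (row miss)
Count covering = 1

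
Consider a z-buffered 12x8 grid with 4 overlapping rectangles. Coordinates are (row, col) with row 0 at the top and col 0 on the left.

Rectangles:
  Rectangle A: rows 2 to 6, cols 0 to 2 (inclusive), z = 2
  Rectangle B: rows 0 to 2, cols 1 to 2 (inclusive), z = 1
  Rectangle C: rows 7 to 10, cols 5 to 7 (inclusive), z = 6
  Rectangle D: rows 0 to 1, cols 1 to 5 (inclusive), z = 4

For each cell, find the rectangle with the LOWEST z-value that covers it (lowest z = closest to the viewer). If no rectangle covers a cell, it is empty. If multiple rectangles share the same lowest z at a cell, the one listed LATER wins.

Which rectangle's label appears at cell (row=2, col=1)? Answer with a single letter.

Answer: B

Derivation:
Check cell (2,1):
  A: rows 2-6 cols 0-2 z=2 -> covers; best now A (z=2)
  B: rows 0-2 cols 1-2 z=1 -> covers; best now B (z=1)
  C: rows 7-10 cols 5-7 -> outside (row miss)
  D: rows 0-1 cols 1-5 -> outside (row miss)
Winner: B at z=1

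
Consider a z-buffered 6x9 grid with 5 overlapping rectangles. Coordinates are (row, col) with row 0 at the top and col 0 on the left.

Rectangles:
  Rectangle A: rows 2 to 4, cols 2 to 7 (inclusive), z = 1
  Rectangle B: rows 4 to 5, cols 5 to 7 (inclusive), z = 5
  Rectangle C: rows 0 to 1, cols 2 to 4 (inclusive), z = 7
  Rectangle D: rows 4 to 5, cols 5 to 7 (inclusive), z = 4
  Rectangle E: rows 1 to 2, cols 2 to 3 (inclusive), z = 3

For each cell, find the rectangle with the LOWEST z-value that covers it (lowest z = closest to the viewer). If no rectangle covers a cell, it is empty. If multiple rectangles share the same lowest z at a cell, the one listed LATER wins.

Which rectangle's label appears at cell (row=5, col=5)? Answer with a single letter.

Answer: D

Derivation:
Check cell (5,5):
  A: rows 2-4 cols 2-7 -> outside (row miss)
  B: rows 4-5 cols 5-7 z=5 -> covers; best now B (z=5)
  C: rows 0-1 cols 2-4 -> outside (row miss)
  D: rows 4-5 cols 5-7 z=4 -> covers; best now D (z=4)
  E: rows 1-2 cols 2-3 -> outside (row miss)
Winner: D at z=4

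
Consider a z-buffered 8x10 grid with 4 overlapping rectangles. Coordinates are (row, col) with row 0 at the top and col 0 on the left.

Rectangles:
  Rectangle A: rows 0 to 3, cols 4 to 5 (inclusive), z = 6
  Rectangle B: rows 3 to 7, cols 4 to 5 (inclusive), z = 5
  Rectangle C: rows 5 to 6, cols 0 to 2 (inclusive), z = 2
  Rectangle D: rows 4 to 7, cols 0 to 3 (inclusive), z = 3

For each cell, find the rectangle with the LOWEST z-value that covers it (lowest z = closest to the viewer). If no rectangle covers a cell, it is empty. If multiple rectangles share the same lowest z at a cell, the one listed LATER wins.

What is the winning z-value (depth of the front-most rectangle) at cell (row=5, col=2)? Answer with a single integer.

Check cell (5,2):
  A: rows 0-3 cols 4-5 -> outside (row miss)
  B: rows 3-7 cols 4-5 -> outside (col miss)
  C: rows 5-6 cols 0-2 z=2 -> covers; best now C (z=2)
  D: rows 4-7 cols 0-3 z=3 -> covers; best now C (z=2)
Winner: C at z=2

Answer: 2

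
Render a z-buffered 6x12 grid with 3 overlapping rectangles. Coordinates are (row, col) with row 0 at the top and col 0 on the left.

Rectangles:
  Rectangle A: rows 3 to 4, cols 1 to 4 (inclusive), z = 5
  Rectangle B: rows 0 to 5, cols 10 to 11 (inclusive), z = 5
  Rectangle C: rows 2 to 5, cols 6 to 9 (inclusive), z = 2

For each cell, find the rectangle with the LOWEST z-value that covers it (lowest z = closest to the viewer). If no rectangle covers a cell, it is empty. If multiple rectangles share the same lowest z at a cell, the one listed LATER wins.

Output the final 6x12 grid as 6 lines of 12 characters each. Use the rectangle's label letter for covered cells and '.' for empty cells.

..........BB
..........BB
......CCCCBB
.AAAA.CCCCBB
.AAAA.CCCCBB
......CCCCBB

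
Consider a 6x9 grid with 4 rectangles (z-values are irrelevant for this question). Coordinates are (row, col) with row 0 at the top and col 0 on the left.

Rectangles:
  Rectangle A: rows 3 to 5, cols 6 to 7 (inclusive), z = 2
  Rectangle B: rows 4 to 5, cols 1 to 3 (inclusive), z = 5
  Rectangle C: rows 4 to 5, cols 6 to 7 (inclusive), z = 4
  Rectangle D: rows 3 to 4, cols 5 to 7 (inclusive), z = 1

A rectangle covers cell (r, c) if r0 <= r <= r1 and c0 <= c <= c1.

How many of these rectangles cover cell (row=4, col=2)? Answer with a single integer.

Check cell (4,2):
  A: rows 3-5 cols 6-7 -> outside (col miss)
  B: rows 4-5 cols 1-3 -> covers
  C: rows 4-5 cols 6-7 -> outside (col miss)
  D: rows 3-4 cols 5-7 -> outside (col miss)
Count covering = 1

Answer: 1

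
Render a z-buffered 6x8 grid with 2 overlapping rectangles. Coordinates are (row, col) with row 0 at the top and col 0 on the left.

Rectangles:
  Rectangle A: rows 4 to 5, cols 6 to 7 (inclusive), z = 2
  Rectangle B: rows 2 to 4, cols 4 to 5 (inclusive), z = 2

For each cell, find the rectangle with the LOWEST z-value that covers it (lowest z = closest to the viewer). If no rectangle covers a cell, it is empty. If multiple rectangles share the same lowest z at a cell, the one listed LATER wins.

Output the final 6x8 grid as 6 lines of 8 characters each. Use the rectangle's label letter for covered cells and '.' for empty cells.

........
........
....BB..
....BB..
....BBAA
......AA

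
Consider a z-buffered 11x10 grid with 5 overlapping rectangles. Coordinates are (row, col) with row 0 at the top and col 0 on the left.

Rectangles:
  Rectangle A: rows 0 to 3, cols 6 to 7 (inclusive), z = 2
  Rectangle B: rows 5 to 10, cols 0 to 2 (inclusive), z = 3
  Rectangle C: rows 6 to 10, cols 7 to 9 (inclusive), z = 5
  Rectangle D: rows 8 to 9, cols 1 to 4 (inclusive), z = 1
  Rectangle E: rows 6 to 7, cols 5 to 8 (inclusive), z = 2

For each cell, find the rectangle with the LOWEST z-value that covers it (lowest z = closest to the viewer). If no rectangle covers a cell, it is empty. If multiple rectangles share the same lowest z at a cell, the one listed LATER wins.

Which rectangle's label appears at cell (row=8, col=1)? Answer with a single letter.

Check cell (8,1):
  A: rows 0-3 cols 6-7 -> outside (row miss)
  B: rows 5-10 cols 0-2 z=3 -> covers; best now B (z=3)
  C: rows 6-10 cols 7-9 -> outside (col miss)
  D: rows 8-9 cols 1-4 z=1 -> covers; best now D (z=1)
  E: rows 6-7 cols 5-8 -> outside (row miss)
Winner: D at z=1

Answer: D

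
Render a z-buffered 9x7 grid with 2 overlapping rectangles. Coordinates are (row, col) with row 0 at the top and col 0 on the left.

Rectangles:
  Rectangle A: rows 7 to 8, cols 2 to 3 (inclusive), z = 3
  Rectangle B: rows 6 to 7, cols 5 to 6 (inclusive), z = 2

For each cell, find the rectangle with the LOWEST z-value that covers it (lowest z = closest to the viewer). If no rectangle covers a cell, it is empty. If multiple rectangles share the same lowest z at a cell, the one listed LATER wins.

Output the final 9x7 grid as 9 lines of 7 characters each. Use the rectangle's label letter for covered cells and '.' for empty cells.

.......
.......
.......
.......
.......
.......
.....BB
..AA.BB
..AA...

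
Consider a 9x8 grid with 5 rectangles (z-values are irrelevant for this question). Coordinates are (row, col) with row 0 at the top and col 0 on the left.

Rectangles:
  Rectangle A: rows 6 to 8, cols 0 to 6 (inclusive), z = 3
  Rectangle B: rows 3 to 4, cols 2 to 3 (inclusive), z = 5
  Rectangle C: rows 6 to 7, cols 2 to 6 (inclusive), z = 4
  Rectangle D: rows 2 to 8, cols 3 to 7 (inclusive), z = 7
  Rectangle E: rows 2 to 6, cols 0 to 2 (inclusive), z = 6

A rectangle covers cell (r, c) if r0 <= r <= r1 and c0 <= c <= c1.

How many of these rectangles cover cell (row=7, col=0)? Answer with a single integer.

Answer: 1

Derivation:
Check cell (7,0):
  A: rows 6-8 cols 0-6 -> covers
  B: rows 3-4 cols 2-3 -> outside (row miss)
  C: rows 6-7 cols 2-6 -> outside (col miss)
  D: rows 2-8 cols 3-7 -> outside (col miss)
  E: rows 2-6 cols 0-2 -> outside (row miss)
Count covering = 1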